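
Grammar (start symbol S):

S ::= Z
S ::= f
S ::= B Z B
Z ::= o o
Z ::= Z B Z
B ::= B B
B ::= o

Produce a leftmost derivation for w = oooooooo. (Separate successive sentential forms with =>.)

S => BZB   [S ::= B Z B]
BZB => BBZB   [B ::= B B]
BBZB => BBBZB   [B ::= B B]
BBBZB => BBBBZB   [B ::= B B]
BBBBZB => BBBBBZB   [B ::= B B]
BBBBBZB => oBBBBZB   [B ::= o]
oBBBBZB => ooBBBZB   [B ::= o]
ooBBBZB => oooBBZB   [B ::= o]
oooBBZB => ooooBZB   [B ::= o]
ooooBZB => oooooZB   [B ::= o]
oooooZB => oooooooB   [Z ::= o o]
oooooooB => oooooooo   [B ::= o]

S => BZB => BBZB => BBBZB => BBBBZB => BBBBBZB => oBBBBZB => ooBBBZB => oooBBZB => ooooBZB => oooooZB => oooooooB => oooooooo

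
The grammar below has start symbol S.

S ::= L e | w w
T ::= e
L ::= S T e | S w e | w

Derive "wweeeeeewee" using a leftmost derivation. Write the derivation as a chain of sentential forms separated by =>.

S => Le => Swee => Lewee => STeewee => LeTeewee => STeeTeewee => wwTeeTeewee => wweeeTeewee => wweeeeeewee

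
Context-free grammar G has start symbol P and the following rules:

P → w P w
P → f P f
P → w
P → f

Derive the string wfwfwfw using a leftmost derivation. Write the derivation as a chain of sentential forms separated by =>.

P => wPw => wfPfw => wfwPwfw => wfwfwfw

P => wPw   [P → w P w]
wPw => wfPfw   [P → f P f]
wfPfw => wfwPwfw   [P → w P w]
wfwPwfw => wfwfwfw   [P → f]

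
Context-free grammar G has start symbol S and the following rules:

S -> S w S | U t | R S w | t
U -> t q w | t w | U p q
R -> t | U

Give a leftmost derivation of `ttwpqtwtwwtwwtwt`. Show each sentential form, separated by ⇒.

S ⇒ SwS   [S -> S w S]
SwS ⇒ RSwwS   [S -> R S w]
RSwwS ⇒ tSwwS   [R -> t]
tSwwS ⇒ tSwSwwS   [S -> S w S]
tSwSwwS ⇒ tRSwwSwwS   [S -> R S w]
tRSwwSwwS ⇒ tUSwwSwwS   [R -> U]
tUSwwSwwS ⇒ tUpqSwwSwwS   [U -> U p q]
tUpqSwwSwwS ⇒ ttwpqSwwSwwS   [U -> t w]
ttwpqSwwSwwS ⇒ ttwpqUtwwSwwS   [S -> U t]
ttwpqUtwwSwwS ⇒ ttwpqtwtwwSwwS   [U -> t w]
ttwpqtwtwwSwwS ⇒ ttwpqtwtwwtwwS   [S -> t]
ttwpqtwtwwtwwS ⇒ ttwpqtwtwwtwwSwS   [S -> S w S]
ttwpqtwtwwtwwSwS ⇒ ttwpqtwtwwtwwtwS   [S -> t]
ttwpqtwtwwtwwtwS ⇒ ttwpqtwtwwtwwtwt   [S -> t]

S ⇒ SwS ⇒ RSwwS ⇒ tSwwS ⇒ tSwSwwS ⇒ tRSwwSwwS ⇒ tUSwwSwwS ⇒ tUpqSwwSwwS ⇒ ttwpqSwwSwwS ⇒ ttwpqUtwwSwwS ⇒ ttwpqtwtwwSwwS ⇒ ttwpqtwtwwtwwS ⇒ ttwpqtwtwwtwwSwS ⇒ ttwpqtwtwwtwwtwS ⇒ ttwpqtwtwwtwwtwt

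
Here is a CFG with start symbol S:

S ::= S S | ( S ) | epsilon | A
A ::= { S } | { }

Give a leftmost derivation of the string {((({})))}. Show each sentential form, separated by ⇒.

S ⇒ A ⇒ {S} ⇒ {(S)} ⇒ {((S))} ⇒ {(((S)))} ⇒ {(((A)))} ⇒ {((({})))}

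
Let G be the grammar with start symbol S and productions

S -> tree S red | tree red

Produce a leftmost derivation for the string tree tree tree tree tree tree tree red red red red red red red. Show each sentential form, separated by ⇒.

S ⇒ tree S red   [S -> tree S red]
tree S red ⇒ tree tree S red red   [S -> tree S red]
tree tree S red red ⇒ tree tree tree S red red red   [S -> tree S red]
tree tree tree S red red red ⇒ tree tree tree tree S red red red red   [S -> tree S red]
tree tree tree tree S red red red red ⇒ tree tree tree tree tree S red red red red red   [S -> tree S red]
tree tree tree tree tree S red red red red red ⇒ tree tree tree tree tree tree S red red red red red red   [S -> tree S red]
tree tree tree tree tree tree S red red red red red red ⇒ tree tree tree tree tree tree tree red red red red red red red   [S -> tree red]

S ⇒ tree S red ⇒ tree tree S red red ⇒ tree tree tree S red red red ⇒ tree tree tree tree S red red red red ⇒ tree tree tree tree tree S red red red red red ⇒ tree tree tree tree tree tree S red red red red red red ⇒ tree tree tree tree tree tree tree red red red red red red red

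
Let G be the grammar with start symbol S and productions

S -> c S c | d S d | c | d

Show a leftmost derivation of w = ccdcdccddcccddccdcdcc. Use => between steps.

S => cSc   [S -> c S c]
cSc => ccScc   [S -> c S c]
ccScc => ccdSdcc   [S -> d S d]
ccdSdcc => ccdcScdcc   [S -> c S c]
ccdcScdcc => ccdcdSdcdcc   [S -> d S d]
ccdcdSdcdcc => ccdcdcScdcdcc   [S -> c S c]
ccdcdcScdcdcc => ccdcdccSccdcdcc   [S -> c S c]
ccdcdccSccdcdcc => ccdcdccdSdccdcdcc   [S -> d S d]
ccdcdccdSdccdcdcc => ccdcdccddSddccdcdcc   [S -> d S d]
ccdcdccddSddccdcdcc => ccdcdccddcScddccdcdcc   [S -> c S c]
ccdcdccddcScddccdcdcc => ccdcdccddcccddccdcdcc   [S -> c]

S => cSc => ccScc => ccdSdcc => ccdcScdcc => ccdcdSdcdcc => ccdcdcScdcdcc => ccdcdccSccdcdcc => ccdcdccdSdccdcdcc => ccdcdccddSddccdcdcc => ccdcdccddcScddccdcdcc => ccdcdccddcccddccdcdcc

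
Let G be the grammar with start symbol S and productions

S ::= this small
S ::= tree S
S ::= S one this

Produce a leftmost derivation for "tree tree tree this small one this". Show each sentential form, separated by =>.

S => tree S => tree tree S => tree tree tree S => tree tree tree S one this => tree tree tree this small one this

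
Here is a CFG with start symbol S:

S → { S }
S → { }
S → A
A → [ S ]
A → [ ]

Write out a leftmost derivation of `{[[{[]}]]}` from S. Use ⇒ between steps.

S⇒{S}⇒{A}⇒{[S]}⇒{[A]}⇒{[[S]]}⇒{[[{S}]]}⇒{[[{A}]]}⇒{[[{[]}]]}

S ⇒ {S}   [S → { S }]
{S} ⇒ {A}   [S → A]
{A} ⇒ {[S]}   [A → [ S ]]
{[S]} ⇒ {[A]}   [S → A]
{[A]} ⇒ {[[S]]}   [A → [ S ]]
{[[S]]} ⇒ {[[{S}]]}   [S → { S }]
{[[{S}]]} ⇒ {[[{A}]]}   [S → A]
{[[{A}]]} ⇒ {[[{[]}]]}   [A → [ ]]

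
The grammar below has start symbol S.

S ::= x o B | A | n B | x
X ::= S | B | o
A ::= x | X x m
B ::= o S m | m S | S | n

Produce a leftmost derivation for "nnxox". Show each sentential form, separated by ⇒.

S ⇒ nB   [S ::= n B]
nB ⇒ nS   [B ::= S]
nS ⇒ nnB   [S ::= n B]
nnB ⇒ nnS   [B ::= S]
nnS ⇒ nnxoB   [S ::= x o B]
nnxoB ⇒ nnxoS   [B ::= S]
nnxoS ⇒ nnxoA   [S ::= A]
nnxoA ⇒ nnxox   [A ::= x]

S ⇒ nB ⇒ nS ⇒ nnB ⇒ nnS ⇒ nnxoB ⇒ nnxoS ⇒ nnxoA ⇒ nnxox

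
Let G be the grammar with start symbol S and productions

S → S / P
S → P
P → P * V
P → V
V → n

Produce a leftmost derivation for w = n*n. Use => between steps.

S=>P=>P*V=>V*V=>n*V=>n*n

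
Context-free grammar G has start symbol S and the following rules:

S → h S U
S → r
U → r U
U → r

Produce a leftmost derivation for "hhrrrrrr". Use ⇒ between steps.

S ⇒ hSU   [S → h S U]
hSU ⇒ hhSUU   [S → h S U]
hhSUU ⇒ hhrUU   [S → r]
hhrUU ⇒ hhrrU   [U → r]
hhrrU ⇒ hhrrrU   [U → r U]
hhrrrU ⇒ hhrrrrU   [U → r U]
hhrrrrU ⇒ hhrrrrrU   [U → r U]
hhrrrrrU ⇒ hhrrrrrr   [U → r]

S⇒hSU⇒hhSUU⇒hhrUU⇒hhrrU⇒hhrrrU⇒hhrrrrU⇒hhrrrrrU⇒hhrrrrrr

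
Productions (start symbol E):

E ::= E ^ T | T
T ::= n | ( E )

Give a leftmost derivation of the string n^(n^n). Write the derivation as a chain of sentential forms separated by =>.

E => E^T => T^T => n^T => n^(E) => n^(E^T) => n^(T^T) => n^(n^T) => n^(n^n)

E => E^T   [E ::= E ^ T]
E^T => T^T   [E ::= T]
T^T => n^T   [T ::= n]
n^T => n^(E)   [T ::= ( E )]
n^(E) => n^(E^T)   [E ::= E ^ T]
n^(E^T) => n^(T^T)   [E ::= T]
n^(T^T) => n^(n^T)   [T ::= n]
n^(n^T) => n^(n^n)   [T ::= n]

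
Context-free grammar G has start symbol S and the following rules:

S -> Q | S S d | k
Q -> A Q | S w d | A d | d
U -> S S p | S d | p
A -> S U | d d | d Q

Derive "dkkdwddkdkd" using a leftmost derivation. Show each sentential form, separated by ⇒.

S ⇒ SSd ⇒ SSdSd ⇒ QSdSd ⇒ AdSdSd ⇒ dQdSdSd ⇒ dSwddSdSd ⇒ dSSdwddSdSd ⇒ dkSdwddSdSd ⇒ dkkdwddSdSd ⇒ dkkdwddkdSd ⇒ dkkdwddkdkd

S ⇒ SSd   [S -> S S d]
SSd ⇒ SSdSd   [S -> S S d]
SSdSd ⇒ QSdSd   [S -> Q]
QSdSd ⇒ AdSdSd   [Q -> A d]
AdSdSd ⇒ dQdSdSd   [A -> d Q]
dQdSdSd ⇒ dSwddSdSd   [Q -> S w d]
dSwddSdSd ⇒ dSSdwddSdSd   [S -> S S d]
dSSdwddSdSd ⇒ dkSdwddSdSd   [S -> k]
dkSdwddSdSd ⇒ dkkdwddSdSd   [S -> k]
dkkdwddSdSd ⇒ dkkdwddkdSd   [S -> k]
dkkdwddkdSd ⇒ dkkdwddkdkd   [S -> k]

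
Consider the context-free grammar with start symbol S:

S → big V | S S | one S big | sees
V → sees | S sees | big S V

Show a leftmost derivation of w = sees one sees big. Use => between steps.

S => S S => sees S => sees one S big => sees one sees big

S => S S   [S → S S]
S S => sees S   [S → sees]
sees S => sees one S big   [S → one S big]
sees one S big => sees one sees big   [S → sees]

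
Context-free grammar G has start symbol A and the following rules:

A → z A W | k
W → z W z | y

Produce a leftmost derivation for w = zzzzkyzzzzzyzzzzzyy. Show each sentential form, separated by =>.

A => zAW   [A → z A W]
zAW => zzAWW   [A → z A W]
zzAWW => zzzAWWW   [A → z A W]
zzzAWWW => zzzzAWWWW   [A → z A W]
zzzzAWWWW => zzzzkWWWW   [A → k]
zzzzkWWWW => zzzzkyWWW   [W → y]
zzzzkyWWW => zzzzkyzWzWW   [W → z W z]
zzzzkyzWzWW => zzzzkyzzWzzWW   [W → z W z]
zzzzkyzzWzzWW => zzzzkyzzzWzzzWW   [W → z W z]
zzzzkyzzzWzzzWW => zzzzkyzzzzWzzzzWW   [W → z W z]
zzzzkyzzzzWzzzzWW => zzzzkyzzzzzWzzzzzWW   [W → z W z]
zzzzkyzzzzzWzzzzzWW => zzzzkyzzzzzyzzzzzWW   [W → y]
zzzzkyzzzzzyzzzzzWW => zzzzkyzzzzzyzzzzzyW   [W → y]
zzzzkyzzzzzyzzzzzyW => zzzzkyzzzzzyzzzzzyy   [W → y]

A => zAW => zzAWW => zzzAWWW => zzzzAWWWW => zzzzkWWWW => zzzzkyWWW => zzzzkyzWzWW => zzzzkyzzWzzWW => zzzzkyzzzWzzzWW => zzzzkyzzzzWzzzzWW => zzzzkyzzzzzWzzzzzWW => zzzzkyzzzzzyzzzzzWW => zzzzkyzzzzzyzzzzzyW => zzzzkyzzzzzyzzzzzyy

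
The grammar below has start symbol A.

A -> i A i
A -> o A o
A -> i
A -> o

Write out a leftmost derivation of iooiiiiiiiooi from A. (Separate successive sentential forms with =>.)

A=>iAi=>ioAoi=>iooAooi=>iooiAiooi=>iooiiAiiooi=>iooiiiAiiiooi=>iooiiiiiiiooi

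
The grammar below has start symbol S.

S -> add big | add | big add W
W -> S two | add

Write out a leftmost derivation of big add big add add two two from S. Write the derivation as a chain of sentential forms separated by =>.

S => big add W => big add S two => big add big add W two => big add big add S two two => big add big add add two two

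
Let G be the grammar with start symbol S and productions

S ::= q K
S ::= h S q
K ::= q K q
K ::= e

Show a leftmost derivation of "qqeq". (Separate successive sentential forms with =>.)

S => qK   [S ::= q K]
qK => qqKq   [K ::= q K q]
qqKq => qqeq   [K ::= e]

S=>qK=>qqKq=>qqeq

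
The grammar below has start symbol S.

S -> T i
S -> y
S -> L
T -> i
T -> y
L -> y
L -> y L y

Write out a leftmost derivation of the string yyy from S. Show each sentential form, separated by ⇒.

S ⇒ L   [S -> L]
L ⇒ yLy   [L -> y L y]
yLy ⇒ yyy   [L -> y]

S⇒L⇒yLy⇒yyy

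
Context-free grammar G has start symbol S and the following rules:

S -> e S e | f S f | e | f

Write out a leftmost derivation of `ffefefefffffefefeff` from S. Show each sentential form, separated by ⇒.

S ⇒ fSf ⇒ ffSff ⇒ ffeSeff ⇒ ffefSfeff ⇒ ffefeSefeff ⇒ ffefefSfefeff ⇒ ffefefeSefefeff ⇒ ffefefefSfefefeff ⇒ ffefefeffSffefefeff ⇒ ffefefefffffefefeff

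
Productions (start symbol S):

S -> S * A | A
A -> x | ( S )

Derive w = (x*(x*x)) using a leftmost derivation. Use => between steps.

S=>A=>(S)=>(S*A)=>(A*A)=>(x*A)=>(x*(S))=>(x*(S*A))=>(x*(A*A))=>(x*(x*A))=>(x*(x*x))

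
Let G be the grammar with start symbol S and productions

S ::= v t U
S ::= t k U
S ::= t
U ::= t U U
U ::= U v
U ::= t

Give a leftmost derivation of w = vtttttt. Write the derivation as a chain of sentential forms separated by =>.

S => vtU => vttUU => vtttUUU => vttttUU => vtttttU => vtttttt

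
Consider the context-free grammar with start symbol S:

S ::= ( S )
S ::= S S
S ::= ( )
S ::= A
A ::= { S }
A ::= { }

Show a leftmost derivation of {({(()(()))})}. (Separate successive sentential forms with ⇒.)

S⇒A⇒{S}⇒{(S)}⇒{(A)}⇒{({S})}⇒{({(S)})}⇒{({(SS)})}⇒{({(()S)})}⇒{({(()(S))})}⇒{({(()(()))})}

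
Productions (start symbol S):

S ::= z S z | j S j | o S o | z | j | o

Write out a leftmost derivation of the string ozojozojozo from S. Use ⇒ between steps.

S ⇒ oSo ⇒ ozSzo ⇒ ozoSozo ⇒ ozojSjozo ⇒ ozojoSojozo ⇒ ozojozojozo

S ⇒ oSo   [S ::= o S o]
oSo ⇒ ozSzo   [S ::= z S z]
ozSzo ⇒ ozoSozo   [S ::= o S o]
ozoSozo ⇒ ozojSjozo   [S ::= j S j]
ozojSjozo ⇒ ozojoSojozo   [S ::= o S o]
ozojoSojozo ⇒ ozojozojozo   [S ::= z]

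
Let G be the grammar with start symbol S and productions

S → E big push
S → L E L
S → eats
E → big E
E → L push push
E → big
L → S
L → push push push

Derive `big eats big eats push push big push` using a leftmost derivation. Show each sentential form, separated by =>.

S => E big push   [S → E big push]
E big push => big E big push   [E → big E]
big E big push => big L push push big push   [E → L push push]
big L push push big push => big S push push big push   [L → S]
big S push push big push => big L E L push push big push   [S → L E L]
big L E L push push big push => big S E L push push big push   [L → S]
big S E L push push big push => big eats E L push push big push   [S → eats]
big eats E L push push big push => big eats big L push push big push   [E → big]
big eats big L push push big push => big eats big S push push big push   [L → S]
big eats big S push push big push => big eats big eats push push big push   [S → eats]

S => E big push => big E big push => big L push push big push => big S push push big push => big L E L push push big push => big S E L push push big push => big eats E L push push big push => big eats big L push push big push => big eats big S push push big push => big eats big eats push push big push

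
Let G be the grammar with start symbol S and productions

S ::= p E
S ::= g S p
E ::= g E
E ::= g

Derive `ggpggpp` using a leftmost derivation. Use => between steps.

S => gSp   [S ::= g S p]
gSp => ggSpp   [S ::= g S p]
ggSpp => ggpEpp   [S ::= p E]
ggpEpp => ggpgEpp   [E ::= g E]
ggpgEpp => ggpggpp   [E ::= g]

S => gSp => ggSpp => ggpEpp => ggpgEpp => ggpggpp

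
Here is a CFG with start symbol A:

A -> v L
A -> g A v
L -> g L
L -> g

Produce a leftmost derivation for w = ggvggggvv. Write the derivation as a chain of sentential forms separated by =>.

A => gAv   [A -> g A v]
gAv => ggAvv   [A -> g A v]
ggAvv => ggvLvv   [A -> v L]
ggvLvv => ggvgLvv   [L -> g L]
ggvgLvv => ggvggLvv   [L -> g L]
ggvggLvv => ggvgggLvv   [L -> g L]
ggvgggLvv => ggvggggvv   [L -> g]

A => gAv => ggAvv => ggvLvv => ggvgLvv => ggvggLvv => ggvgggLvv => ggvggggvv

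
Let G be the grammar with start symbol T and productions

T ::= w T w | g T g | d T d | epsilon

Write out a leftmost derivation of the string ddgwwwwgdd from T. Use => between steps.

T => dTd => ddTdd => ddgTgdd => ddgwTwgdd => ddgwwTwwgdd => ddgwwwwgdd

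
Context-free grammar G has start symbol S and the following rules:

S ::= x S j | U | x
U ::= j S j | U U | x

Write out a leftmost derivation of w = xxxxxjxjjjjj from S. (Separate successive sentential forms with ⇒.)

S ⇒ xSj ⇒ xxSjj ⇒ xxxSjjj ⇒ xxxxSjjjj ⇒ xxxxUjjjj ⇒ xxxxUUjjjj ⇒ xxxxxUjjjj ⇒ xxxxxjSjjjjj ⇒ xxxxxjxjjjjj

S ⇒ xSj   [S ::= x S j]
xSj ⇒ xxSjj   [S ::= x S j]
xxSjj ⇒ xxxSjjj   [S ::= x S j]
xxxSjjj ⇒ xxxxSjjjj   [S ::= x S j]
xxxxSjjjj ⇒ xxxxUjjjj   [S ::= U]
xxxxUjjjj ⇒ xxxxUUjjjj   [U ::= U U]
xxxxUUjjjj ⇒ xxxxxUjjjj   [U ::= x]
xxxxxUjjjj ⇒ xxxxxjSjjjjj   [U ::= j S j]
xxxxxjSjjjjj ⇒ xxxxxjxjjjjj   [S ::= x]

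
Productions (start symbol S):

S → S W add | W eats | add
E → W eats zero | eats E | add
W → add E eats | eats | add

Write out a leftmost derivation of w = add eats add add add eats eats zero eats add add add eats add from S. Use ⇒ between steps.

S ⇒ S W add   [S → S W add]
S W add ⇒ S W add W add   [S → S W add]
S W add W add ⇒ W eats W add W add   [S → W eats]
W eats W add W add ⇒ add eats W add W add   [W → add]
add eats W add W add ⇒ add eats add E eats add W add   [W → add E eats]
add eats add E eats add W add ⇒ add eats add W eats zero eats add W add   [E → W eats zero]
add eats add W eats zero eats add W add ⇒ add eats add add E eats eats zero eats add W add   [W → add E eats]
add eats add add E eats eats zero eats add W add ⇒ add eats add add add eats eats zero eats add W add   [E → add]
add eats add add add eats eats zero eats add W add ⇒ add eats add add add eats eats zero eats add add E eats add   [W → add E eats]
add eats add add add eats eats zero eats add add E eats add ⇒ add eats add add add eats eats zero eats add add add eats add   [E → add]

S ⇒ S W add ⇒ S W add W add ⇒ W eats W add W add ⇒ add eats W add W add ⇒ add eats add E eats add W add ⇒ add eats add W eats zero eats add W add ⇒ add eats add add E eats eats zero eats add W add ⇒ add eats add add add eats eats zero eats add W add ⇒ add eats add add add eats eats zero eats add add E eats add ⇒ add eats add add add eats eats zero eats add add add eats add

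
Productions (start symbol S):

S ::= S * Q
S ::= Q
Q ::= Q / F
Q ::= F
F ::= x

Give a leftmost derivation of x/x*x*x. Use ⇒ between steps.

S ⇒ S*Q ⇒ S*Q*Q ⇒ Q*Q*Q ⇒ Q/F*Q*Q ⇒ F/F*Q*Q ⇒ x/F*Q*Q ⇒ x/x*Q*Q ⇒ x/x*F*Q ⇒ x/x*x*Q ⇒ x/x*x*F ⇒ x/x*x*x

S ⇒ S*Q   [S ::= S * Q]
S*Q ⇒ S*Q*Q   [S ::= S * Q]
S*Q*Q ⇒ Q*Q*Q   [S ::= Q]
Q*Q*Q ⇒ Q/F*Q*Q   [Q ::= Q / F]
Q/F*Q*Q ⇒ F/F*Q*Q   [Q ::= F]
F/F*Q*Q ⇒ x/F*Q*Q   [F ::= x]
x/F*Q*Q ⇒ x/x*Q*Q   [F ::= x]
x/x*Q*Q ⇒ x/x*F*Q   [Q ::= F]
x/x*F*Q ⇒ x/x*x*Q   [F ::= x]
x/x*x*Q ⇒ x/x*x*F   [Q ::= F]
x/x*x*F ⇒ x/x*x*x   [F ::= x]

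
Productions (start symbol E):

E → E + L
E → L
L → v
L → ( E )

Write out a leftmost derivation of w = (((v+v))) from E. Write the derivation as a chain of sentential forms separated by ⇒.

E⇒L⇒(E)⇒(L)⇒((E))⇒((L))⇒(((E)))⇒(((E+L)))⇒(((L+L)))⇒(((v+L)))⇒(((v+v)))

E ⇒ L   [E → L]
L ⇒ (E)   [L → ( E )]
(E) ⇒ (L)   [E → L]
(L) ⇒ ((E))   [L → ( E )]
((E)) ⇒ ((L))   [E → L]
((L)) ⇒ (((E)))   [L → ( E )]
(((E))) ⇒ (((E+L)))   [E → E + L]
(((E+L))) ⇒ (((L+L)))   [E → L]
(((L+L))) ⇒ (((v+L)))   [L → v]
(((v+L))) ⇒ (((v+v)))   [L → v]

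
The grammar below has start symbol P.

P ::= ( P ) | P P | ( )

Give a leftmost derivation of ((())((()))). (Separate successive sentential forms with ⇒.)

P ⇒ (P)   [P ::= ( P )]
(P) ⇒ (PP)   [P ::= P P]
(PP) ⇒ ((P)P)   [P ::= ( P )]
((P)P) ⇒ ((())P)   [P ::= ( )]
((())P) ⇒ ((())(P))   [P ::= ( P )]
((())(P)) ⇒ ((())((P)))   [P ::= ( P )]
((())((P))) ⇒ ((())((())))   [P ::= ( )]

P ⇒ (P) ⇒ (PP) ⇒ ((P)P) ⇒ ((())P) ⇒ ((())(P)) ⇒ ((())((P))) ⇒ ((())((())))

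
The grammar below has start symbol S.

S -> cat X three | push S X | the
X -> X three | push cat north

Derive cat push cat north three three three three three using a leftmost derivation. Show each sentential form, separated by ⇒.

S ⇒ cat X three   [S -> cat X three]
cat X three ⇒ cat X three three   [X -> X three]
cat X three three ⇒ cat X three three three   [X -> X three]
cat X three three three ⇒ cat X three three three three   [X -> X three]
cat X three three three three ⇒ cat X three three three three three   [X -> X three]
cat X three three three three three ⇒ cat push cat north three three three three three   [X -> push cat north]

S ⇒ cat X three ⇒ cat X three three ⇒ cat X three three three ⇒ cat X three three three three ⇒ cat X three three three three three ⇒ cat push cat north three three three three three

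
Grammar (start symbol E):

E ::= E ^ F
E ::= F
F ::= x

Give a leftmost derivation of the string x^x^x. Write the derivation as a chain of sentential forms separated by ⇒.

E⇒E^F⇒E^F^F⇒F^F^F⇒x^F^F⇒x^x^F⇒x^x^x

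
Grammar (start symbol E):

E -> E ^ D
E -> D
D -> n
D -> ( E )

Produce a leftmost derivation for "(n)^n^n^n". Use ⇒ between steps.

E ⇒ E^D   [E -> E ^ D]
E^D ⇒ E^D^D   [E -> E ^ D]
E^D^D ⇒ E^D^D^D   [E -> E ^ D]
E^D^D^D ⇒ D^D^D^D   [E -> D]
D^D^D^D ⇒ (E)^D^D^D   [D -> ( E )]
(E)^D^D^D ⇒ (D)^D^D^D   [E -> D]
(D)^D^D^D ⇒ (n)^D^D^D   [D -> n]
(n)^D^D^D ⇒ (n)^n^D^D   [D -> n]
(n)^n^D^D ⇒ (n)^n^n^D   [D -> n]
(n)^n^n^D ⇒ (n)^n^n^n   [D -> n]

E⇒E^D⇒E^D^D⇒E^D^D^D⇒D^D^D^D⇒(E)^D^D^D⇒(D)^D^D^D⇒(n)^D^D^D⇒(n)^n^D^D⇒(n)^n^n^D⇒(n)^n^n^n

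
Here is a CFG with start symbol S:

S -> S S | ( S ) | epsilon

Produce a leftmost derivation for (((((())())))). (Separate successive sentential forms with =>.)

S => SS => (S)S => ((S))S => ((SS))S => (((S)S))S => ((((S))S))S => ((((SS))S))S => (((((S)S))S))S => ((((((S))S))S))S => (((((())S))S))S => (((((())(S)))S))S => (((((())()))S))S => (((((())()))))S => (((((())()))))

S => SS   [S -> S S]
SS => (S)S   [S -> ( S )]
(S)S => ((S))S   [S -> ( S )]
((S))S => ((SS))S   [S -> S S]
((SS))S => (((S)S))S   [S -> ( S )]
(((S)S))S => ((((S))S))S   [S -> ( S )]
((((S))S))S => ((((SS))S))S   [S -> S S]
((((SS))S))S => (((((S)S))S))S   [S -> ( S )]
(((((S)S))S))S => ((((((S))S))S))S   [S -> ( S )]
((((((S))S))S))S => (((((())S))S))S   [S -> epsilon]
(((((())S))S))S => (((((())(S)))S))S   [S -> ( S )]
(((((())(S)))S))S => (((((())()))S))S   [S -> epsilon]
(((((())()))S))S => (((((())()))))S   [S -> epsilon]
(((((())()))))S => (((((())()))))   [S -> epsilon]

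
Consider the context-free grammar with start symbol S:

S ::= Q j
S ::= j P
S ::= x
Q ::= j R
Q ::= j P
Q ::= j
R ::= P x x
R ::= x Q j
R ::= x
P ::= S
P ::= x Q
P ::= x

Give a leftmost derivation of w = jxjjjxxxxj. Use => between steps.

S => Qj => jRj => jPxxj => jxQxxj => jxjRxxj => jxjPxxxxj => jxjSxxxxj => jxjQjxxxxj => jxjjjxxxxj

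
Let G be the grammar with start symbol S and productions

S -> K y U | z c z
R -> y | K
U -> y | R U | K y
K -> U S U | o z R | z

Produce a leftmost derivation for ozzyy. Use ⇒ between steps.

S⇒KyU⇒ozRyU⇒ozKyU⇒ozzyU⇒ozzyy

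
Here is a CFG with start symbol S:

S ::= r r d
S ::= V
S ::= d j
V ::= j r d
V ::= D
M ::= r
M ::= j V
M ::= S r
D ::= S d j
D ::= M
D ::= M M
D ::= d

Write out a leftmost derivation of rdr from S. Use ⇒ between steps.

S ⇒ V   [S ::= V]
V ⇒ D   [V ::= D]
D ⇒ MM   [D ::= M M]
MM ⇒ rM   [M ::= r]
rM ⇒ rSr   [M ::= S r]
rSr ⇒ rVr   [S ::= V]
rVr ⇒ rDr   [V ::= D]
rDr ⇒ rdr   [D ::= d]

S ⇒ V ⇒ D ⇒ MM ⇒ rM ⇒ rSr ⇒ rVr ⇒ rDr ⇒ rdr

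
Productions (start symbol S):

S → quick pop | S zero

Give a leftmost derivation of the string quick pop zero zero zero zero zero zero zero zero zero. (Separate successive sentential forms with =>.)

S => S zero   [S → S zero]
S zero => S zero zero   [S → S zero]
S zero zero => S zero zero zero   [S → S zero]
S zero zero zero => S zero zero zero zero   [S → S zero]
S zero zero zero zero => S zero zero zero zero zero   [S → S zero]
S zero zero zero zero zero => S zero zero zero zero zero zero   [S → S zero]
S zero zero zero zero zero zero => S zero zero zero zero zero zero zero   [S → S zero]
S zero zero zero zero zero zero zero => S zero zero zero zero zero zero zero zero   [S → S zero]
S zero zero zero zero zero zero zero zero => S zero zero zero zero zero zero zero zero zero   [S → S zero]
S zero zero zero zero zero zero zero zero zero => quick pop zero zero zero zero zero zero zero zero zero   [S → quick pop]

S => S zero => S zero zero => S zero zero zero => S zero zero zero zero => S zero zero zero zero zero => S zero zero zero zero zero zero => S zero zero zero zero zero zero zero => S zero zero zero zero zero zero zero zero => S zero zero zero zero zero zero zero zero zero => quick pop zero zero zero zero zero zero zero zero zero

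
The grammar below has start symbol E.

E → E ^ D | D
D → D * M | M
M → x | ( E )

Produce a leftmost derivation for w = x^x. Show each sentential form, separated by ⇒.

E ⇒ E^D ⇒ D^D ⇒ M^D ⇒ x^D ⇒ x^M ⇒ x^x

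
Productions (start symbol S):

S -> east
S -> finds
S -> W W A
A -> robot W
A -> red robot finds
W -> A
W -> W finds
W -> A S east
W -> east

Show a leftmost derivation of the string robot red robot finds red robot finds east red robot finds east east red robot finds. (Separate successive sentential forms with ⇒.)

S ⇒ W W A ⇒ A S east W A ⇒ robot W S east W A ⇒ robot A S east W A ⇒ robot red robot finds S east W A ⇒ robot red robot finds W W A east W A ⇒ robot red robot finds A W A east W A ⇒ robot red robot finds red robot finds W A east W A ⇒ robot red robot finds red robot finds east A east W A ⇒ robot red robot finds red robot finds east red robot finds east W A ⇒ robot red robot finds red robot finds east red robot finds east east A ⇒ robot red robot finds red robot finds east red robot finds east east red robot finds

S ⇒ W W A   [S -> W W A]
W W A ⇒ A S east W A   [W -> A S east]
A S east W A ⇒ robot W S east W A   [A -> robot W]
robot W S east W A ⇒ robot A S east W A   [W -> A]
robot A S east W A ⇒ robot red robot finds S east W A   [A -> red robot finds]
robot red robot finds S east W A ⇒ robot red robot finds W W A east W A   [S -> W W A]
robot red robot finds W W A east W A ⇒ robot red robot finds A W A east W A   [W -> A]
robot red robot finds A W A east W A ⇒ robot red robot finds red robot finds W A east W A   [A -> red robot finds]
robot red robot finds red robot finds W A east W A ⇒ robot red robot finds red robot finds east A east W A   [W -> east]
robot red robot finds red robot finds east A east W A ⇒ robot red robot finds red robot finds east red robot finds east W A   [A -> red robot finds]
robot red robot finds red robot finds east red robot finds east W A ⇒ robot red robot finds red robot finds east red robot finds east east A   [W -> east]
robot red robot finds red robot finds east red robot finds east east A ⇒ robot red robot finds red robot finds east red robot finds east east red robot finds   [A -> red robot finds]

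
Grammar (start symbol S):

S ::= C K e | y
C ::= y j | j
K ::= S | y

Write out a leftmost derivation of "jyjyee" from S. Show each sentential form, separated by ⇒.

S ⇒ CKe ⇒ jKe ⇒ jSe ⇒ jCKee ⇒ jyjKee ⇒ jyjSee ⇒ jyjyee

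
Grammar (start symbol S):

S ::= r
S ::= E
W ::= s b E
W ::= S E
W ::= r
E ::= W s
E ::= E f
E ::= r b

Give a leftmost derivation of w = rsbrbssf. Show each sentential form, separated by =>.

S => E => Ef => Wsf => SEsf => rEsf => rWssf => rsbEssf => rsbrbssf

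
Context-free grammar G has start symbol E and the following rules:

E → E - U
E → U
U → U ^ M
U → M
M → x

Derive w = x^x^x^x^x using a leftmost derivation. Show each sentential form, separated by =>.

E => U   [E → U]
U => U^M   [U → U ^ M]
U^M => U^M^M   [U → U ^ M]
U^M^M => U^M^M^M   [U → U ^ M]
U^M^M^M => U^M^M^M^M   [U → U ^ M]
U^M^M^M^M => M^M^M^M^M   [U → M]
M^M^M^M^M => x^M^M^M^M   [M → x]
x^M^M^M^M => x^x^M^M^M   [M → x]
x^x^M^M^M => x^x^x^M^M   [M → x]
x^x^x^M^M => x^x^x^x^M   [M → x]
x^x^x^x^M => x^x^x^x^x   [M → x]

E=>U=>U^M=>U^M^M=>U^M^M^M=>U^M^M^M^M=>M^M^M^M^M=>x^M^M^M^M=>x^x^M^M^M=>x^x^x^M^M=>x^x^x^x^M=>x^x^x^x^x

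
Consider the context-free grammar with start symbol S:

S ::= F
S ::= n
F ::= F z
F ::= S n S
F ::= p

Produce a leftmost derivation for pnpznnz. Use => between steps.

S => F => SnS => FnS => pnS => pnF => pnFz => pnSnSz => pnFnSz => pnFznSz => pnpznSz => pnpznnz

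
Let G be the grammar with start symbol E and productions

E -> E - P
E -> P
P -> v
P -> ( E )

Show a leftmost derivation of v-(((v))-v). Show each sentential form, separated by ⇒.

E ⇒ E-P ⇒ P-P ⇒ v-P ⇒ v-(E) ⇒ v-(E-P) ⇒ v-(P-P) ⇒ v-((E)-P) ⇒ v-((P)-P) ⇒ v-(((E))-P) ⇒ v-(((P))-P) ⇒ v-(((v))-P) ⇒ v-(((v))-v)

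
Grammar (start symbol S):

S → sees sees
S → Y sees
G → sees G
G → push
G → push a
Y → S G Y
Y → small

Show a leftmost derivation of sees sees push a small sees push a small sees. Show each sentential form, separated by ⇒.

S ⇒ Y sees   [S → Y sees]
Y sees ⇒ S G Y sees   [Y → S G Y]
S G Y sees ⇒ Y sees G Y sees   [S → Y sees]
Y sees G Y sees ⇒ S G Y sees G Y sees   [Y → S G Y]
S G Y sees G Y sees ⇒ sees sees G Y sees G Y sees   [S → sees sees]
sees sees G Y sees G Y sees ⇒ sees sees push a Y sees G Y sees   [G → push a]
sees sees push a Y sees G Y sees ⇒ sees sees push a small sees G Y sees   [Y → small]
sees sees push a small sees G Y sees ⇒ sees sees push a small sees push a Y sees   [G → push a]
sees sees push a small sees push a Y sees ⇒ sees sees push a small sees push a small sees   [Y → small]

S ⇒ Y sees ⇒ S G Y sees ⇒ Y sees G Y sees ⇒ S G Y sees G Y sees ⇒ sees sees G Y sees G Y sees ⇒ sees sees push a Y sees G Y sees ⇒ sees sees push a small sees G Y sees ⇒ sees sees push a small sees push a Y sees ⇒ sees sees push a small sees push a small sees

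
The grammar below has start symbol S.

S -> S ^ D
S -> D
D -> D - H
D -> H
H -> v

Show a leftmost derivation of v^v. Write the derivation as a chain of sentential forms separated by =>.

S => S^D   [S -> S ^ D]
S^D => D^D   [S -> D]
D^D => H^D   [D -> H]
H^D => v^D   [H -> v]
v^D => v^H   [D -> H]
v^H => v^v   [H -> v]

S => S^D => D^D => H^D => v^D => v^H => v^v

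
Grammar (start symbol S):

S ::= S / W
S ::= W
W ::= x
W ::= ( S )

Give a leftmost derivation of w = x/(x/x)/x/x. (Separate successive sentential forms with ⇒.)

S⇒S/W⇒S/W/W⇒S/W/W/W⇒W/W/W/W⇒x/W/W/W⇒x/(S)/W/W⇒x/(S/W)/W/W⇒x/(W/W)/W/W⇒x/(x/W)/W/W⇒x/(x/x)/W/W⇒x/(x/x)/x/W⇒x/(x/x)/x/x

S ⇒ S/W   [S ::= S / W]
S/W ⇒ S/W/W   [S ::= S / W]
S/W/W ⇒ S/W/W/W   [S ::= S / W]
S/W/W/W ⇒ W/W/W/W   [S ::= W]
W/W/W/W ⇒ x/W/W/W   [W ::= x]
x/W/W/W ⇒ x/(S)/W/W   [W ::= ( S )]
x/(S)/W/W ⇒ x/(S/W)/W/W   [S ::= S / W]
x/(S/W)/W/W ⇒ x/(W/W)/W/W   [S ::= W]
x/(W/W)/W/W ⇒ x/(x/W)/W/W   [W ::= x]
x/(x/W)/W/W ⇒ x/(x/x)/W/W   [W ::= x]
x/(x/x)/W/W ⇒ x/(x/x)/x/W   [W ::= x]
x/(x/x)/x/W ⇒ x/(x/x)/x/x   [W ::= x]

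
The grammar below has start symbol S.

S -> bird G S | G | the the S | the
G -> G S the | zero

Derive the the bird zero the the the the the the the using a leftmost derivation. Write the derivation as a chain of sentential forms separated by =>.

S => the the S   [S -> the the S]
the the S => the the bird G S   [S -> bird G S]
the the bird G S => the the bird G S the S   [G -> G S the]
the the bird G S the S => the the bird G S the S the S   [G -> G S the]
the the bird G S the S the S => the the bird G S the S the S the S   [G -> G S the]
the the bird G S the S the S the S => the the bird zero S the S the S the S   [G -> zero]
the the bird zero S the S the S the S => the the bird zero the the S the S the S   [S -> the]
the the bird zero the the S the S the S => the the bird zero the the the the S the S   [S -> the]
the the bird zero the the the the S the S => the the bird zero the the the the the the S   [S -> the]
the the bird zero the the the the the the S => the the bird zero the the the the the the the   [S -> the]

S => the the S => the the bird G S => the the bird G S the S => the the bird G S the S the S => the the bird G S the S the S the S => the the bird zero S the S the S the S => the the bird zero the the S the S the S => the the bird zero the the the the S the S => the the bird zero the the the the the the S => the the bird zero the the the the the the the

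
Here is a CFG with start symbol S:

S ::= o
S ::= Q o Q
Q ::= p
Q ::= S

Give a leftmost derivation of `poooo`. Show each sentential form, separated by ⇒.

S ⇒ QoQ ⇒ SoQ ⇒ QoQoQ ⇒ poQoQ ⇒ poSoQ ⇒ poooQ ⇒ poooS ⇒ poooo

S ⇒ QoQ   [S ::= Q o Q]
QoQ ⇒ SoQ   [Q ::= S]
SoQ ⇒ QoQoQ   [S ::= Q o Q]
QoQoQ ⇒ poQoQ   [Q ::= p]
poQoQ ⇒ poSoQ   [Q ::= S]
poSoQ ⇒ poooQ   [S ::= o]
poooQ ⇒ poooS   [Q ::= S]
poooS ⇒ poooo   [S ::= o]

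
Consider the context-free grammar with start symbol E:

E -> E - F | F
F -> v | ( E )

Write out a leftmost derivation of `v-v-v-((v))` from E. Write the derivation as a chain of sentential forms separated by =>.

E => E-F => E-F-F => E-F-F-F => F-F-F-F => v-F-F-F => v-v-F-F => v-v-v-F => v-v-v-(E) => v-v-v-(F) => v-v-v-((E)) => v-v-v-((F)) => v-v-v-((v))

E => E-F   [E -> E - F]
E-F => E-F-F   [E -> E - F]
E-F-F => E-F-F-F   [E -> E - F]
E-F-F-F => F-F-F-F   [E -> F]
F-F-F-F => v-F-F-F   [F -> v]
v-F-F-F => v-v-F-F   [F -> v]
v-v-F-F => v-v-v-F   [F -> v]
v-v-v-F => v-v-v-(E)   [F -> ( E )]
v-v-v-(E) => v-v-v-(F)   [E -> F]
v-v-v-(F) => v-v-v-((E))   [F -> ( E )]
v-v-v-((E)) => v-v-v-((F))   [E -> F]
v-v-v-((F)) => v-v-v-((v))   [F -> v]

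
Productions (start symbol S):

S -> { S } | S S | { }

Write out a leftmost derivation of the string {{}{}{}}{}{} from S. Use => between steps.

S => SS => SSS => {S}SS => {SS}SS => {SSS}SS => {{}SS}SS => {{}{}S}SS => {{}{}{}}SS => {{}{}{}}{}S => {{}{}{}}{}{}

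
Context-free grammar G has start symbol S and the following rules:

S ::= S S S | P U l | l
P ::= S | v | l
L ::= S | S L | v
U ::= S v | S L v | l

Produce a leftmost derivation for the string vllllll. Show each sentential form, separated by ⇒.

S ⇒ PUl   [S ::= P U l]
PUl ⇒ SUl   [P ::= S]
SUl ⇒ SSSUl   [S ::= S S S]
SSSUl ⇒ PUlSSUl   [S ::= P U l]
PUlSSUl ⇒ vUlSSUl   [P ::= v]
vUlSSUl ⇒ vllSSUl   [U ::= l]
vllSSUl ⇒ vlllSUl   [S ::= l]
vlllSUl ⇒ vllllUl   [S ::= l]
vllllUl ⇒ vllllll   [U ::= l]

S ⇒ PUl ⇒ SUl ⇒ SSSUl ⇒ PUlSSUl ⇒ vUlSSUl ⇒ vllSSUl ⇒ vlllSUl ⇒ vllllUl ⇒ vllllll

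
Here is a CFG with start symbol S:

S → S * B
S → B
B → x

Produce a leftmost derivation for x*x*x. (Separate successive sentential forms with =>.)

S => S*B   [S → S * B]
S*B => S*B*B   [S → S * B]
S*B*B => B*B*B   [S → B]
B*B*B => x*B*B   [B → x]
x*B*B => x*x*B   [B → x]
x*x*B => x*x*x   [B → x]

S=>S*B=>S*B*B=>B*B*B=>x*B*B=>x*x*B=>x*x*x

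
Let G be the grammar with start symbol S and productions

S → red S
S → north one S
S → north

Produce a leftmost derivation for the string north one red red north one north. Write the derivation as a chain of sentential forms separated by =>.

S => north one S => north one red S => north one red red S => north one red red north one S => north one red red north one north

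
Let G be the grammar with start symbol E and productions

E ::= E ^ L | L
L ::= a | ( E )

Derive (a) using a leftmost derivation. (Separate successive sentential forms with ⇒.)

E ⇒ L ⇒ (E) ⇒ (L) ⇒ (a)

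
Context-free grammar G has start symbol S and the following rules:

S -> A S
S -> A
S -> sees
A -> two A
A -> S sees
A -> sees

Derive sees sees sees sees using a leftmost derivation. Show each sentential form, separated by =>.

S => A => S sees => A S sees => sees S sees => sees A sees => sees S sees sees => sees sees sees sees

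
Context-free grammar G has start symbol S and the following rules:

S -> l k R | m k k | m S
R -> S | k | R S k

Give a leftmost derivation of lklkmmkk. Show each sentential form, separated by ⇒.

S ⇒ lkR ⇒ lkS ⇒ lklkR ⇒ lklkS ⇒ lklkmS ⇒ lklkmmkk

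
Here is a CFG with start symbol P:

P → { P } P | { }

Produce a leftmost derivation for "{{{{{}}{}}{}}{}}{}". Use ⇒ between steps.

P ⇒ {P}P ⇒ {{P}P}P ⇒ {{{P}P}P}P ⇒ {{{{P}P}P}P}P ⇒ {{{{{}}P}P}P}P ⇒ {{{{{}}{}}P}P}P ⇒ {{{{{}}{}}{}}P}P ⇒ {{{{{}}{}}{}}{}}P ⇒ {{{{{}}{}}{}}{}}{}

P ⇒ {P}P   [P → { P } P]
{P}P ⇒ {{P}P}P   [P → { P } P]
{{P}P}P ⇒ {{{P}P}P}P   [P → { P } P]
{{{P}P}P}P ⇒ {{{{P}P}P}P}P   [P → { P } P]
{{{{P}P}P}P}P ⇒ {{{{{}}P}P}P}P   [P → { }]
{{{{{}}P}P}P}P ⇒ {{{{{}}{}}P}P}P   [P → { }]
{{{{{}}{}}P}P}P ⇒ {{{{{}}{}}{}}P}P   [P → { }]
{{{{{}}{}}{}}P}P ⇒ {{{{{}}{}}{}}{}}P   [P → { }]
{{{{{}}{}}{}}{}}P ⇒ {{{{{}}{}}{}}{}}{}   [P → { }]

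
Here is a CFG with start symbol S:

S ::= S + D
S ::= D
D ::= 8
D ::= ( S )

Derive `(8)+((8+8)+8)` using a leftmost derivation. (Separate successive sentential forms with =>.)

S => S+D   [S ::= S + D]
S+D => D+D   [S ::= D]
D+D => (S)+D   [D ::= ( S )]
(S)+D => (D)+D   [S ::= D]
(D)+D => (8)+D   [D ::= 8]
(8)+D => (8)+(S)   [D ::= ( S )]
(8)+(S) => (8)+(S+D)   [S ::= S + D]
(8)+(S+D) => (8)+(D+D)   [S ::= D]
(8)+(D+D) => (8)+((S)+D)   [D ::= ( S )]
(8)+((S)+D) => (8)+((S+D)+D)   [S ::= S + D]
(8)+((S+D)+D) => (8)+((D+D)+D)   [S ::= D]
(8)+((D+D)+D) => (8)+((8+D)+D)   [D ::= 8]
(8)+((8+D)+D) => (8)+((8+8)+D)   [D ::= 8]
(8)+((8+8)+D) => (8)+((8+8)+8)   [D ::= 8]

S=>S+D=>D+D=>(S)+D=>(D)+D=>(8)+D=>(8)+(S)=>(8)+(S+D)=>(8)+(D+D)=>(8)+((S)+D)=>(8)+((S+D)+D)=>(8)+((D+D)+D)=>(8)+((8+D)+D)=>(8)+((8+8)+D)=>(8)+((8+8)+8)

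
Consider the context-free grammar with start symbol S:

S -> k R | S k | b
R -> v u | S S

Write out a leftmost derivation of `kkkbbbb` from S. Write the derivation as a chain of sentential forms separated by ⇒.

S ⇒ kR   [S -> k R]
kR ⇒ kSS   [R -> S S]
kSS ⇒ kkRS   [S -> k R]
kkRS ⇒ kkSSS   [R -> S S]
kkSSS ⇒ kkkRSS   [S -> k R]
kkkRSS ⇒ kkkSSSS   [R -> S S]
kkkSSSS ⇒ kkkbSSS   [S -> b]
kkkbSSS ⇒ kkkbbSS   [S -> b]
kkkbbSS ⇒ kkkbbbS   [S -> b]
kkkbbbS ⇒ kkkbbbb   [S -> b]

S ⇒ kR ⇒ kSS ⇒ kkRS ⇒ kkSSS ⇒ kkkRSS ⇒ kkkSSSS ⇒ kkkbSSS ⇒ kkkbbSS ⇒ kkkbbbS ⇒ kkkbbbb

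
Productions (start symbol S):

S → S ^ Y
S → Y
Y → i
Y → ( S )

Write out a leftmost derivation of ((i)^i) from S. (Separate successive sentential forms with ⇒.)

S ⇒ Y ⇒ (S) ⇒ (S^Y) ⇒ (Y^Y) ⇒ ((S)^Y) ⇒ ((Y)^Y) ⇒ ((i)^Y) ⇒ ((i)^i)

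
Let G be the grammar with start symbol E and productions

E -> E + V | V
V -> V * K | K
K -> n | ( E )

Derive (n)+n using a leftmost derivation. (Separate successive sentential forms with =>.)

E=>E+V=>V+V=>K+V=>(E)+V=>(V)+V=>(K)+V=>(n)+V=>(n)+K=>(n)+n

E => E+V   [E -> E + V]
E+V => V+V   [E -> V]
V+V => K+V   [V -> K]
K+V => (E)+V   [K -> ( E )]
(E)+V => (V)+V   [E -> V]
(V)+V => (K)+V   [V -> K]
(K)+V => (n)+V   [K -> n]
(n)+V => (n)+K   [V -> K]
(n)+K => (n)+n   [K -> n]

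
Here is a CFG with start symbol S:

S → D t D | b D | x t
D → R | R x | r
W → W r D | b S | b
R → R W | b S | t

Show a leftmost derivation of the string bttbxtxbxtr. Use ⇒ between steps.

S ⇒ DtD ⇒ RxtD ⇒ RWxtD ⇒ bSWxtD ⇒ bDtDWxtD ⇒ bRtDWxtD ⇒ bttDWxtD ⇒ bttRxWxtD ⇒ bttbSxWxtD ⇒ bttbxtxWxtD ⇒ bttbxtxbxtD ⇒ bttbxtxbxtr

S ⇒ DtD   [S → D t D]
DtD ⇒ RxtD   [D → R x]
RxtD ⇒ RWxtD   [R → R W]
RWxtD ⇒ bSWxtD   [R → b S]
bSWxtD ⇒ bDtDWxtD   [S → D t D]
bDtDWxtD ⇒ bRtDWxtD   [D → R]
bRtDWxtD ⇒ bttDWxtD   [R → t]
bttDWxtD ⇒ bttRxWxtD   [D → R x]
bttRxWxtD ⇒ bttbSxWxtD   [R → b S]
bttbSxWxtD ⇒ bttbxtxWxtD   [S → x t]
bttbxtxWxtD ⇒ bttbxtxbxtD   [W → b]
bttbxtxbxtD ⇒ bttbxtxbxtr   [D → r]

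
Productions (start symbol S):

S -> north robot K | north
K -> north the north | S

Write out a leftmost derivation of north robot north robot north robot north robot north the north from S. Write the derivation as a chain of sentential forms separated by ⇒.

S ⇒ north robot K ⇒ north robot S ⇒ north robot north robot K ⇒ north robot north robot S ⇒ north robot north robot north robot K ⇒ north robot north robot north robot S ⇒ north robot north robot north robot north robot K ⇒ north robot north robot north robot north robot north the north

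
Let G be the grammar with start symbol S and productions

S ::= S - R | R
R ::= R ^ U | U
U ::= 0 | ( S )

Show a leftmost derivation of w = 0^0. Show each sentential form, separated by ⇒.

S ⇒ R ⇒ R^U ⇒ U^U ⇒ 0^U ⇒ 0^0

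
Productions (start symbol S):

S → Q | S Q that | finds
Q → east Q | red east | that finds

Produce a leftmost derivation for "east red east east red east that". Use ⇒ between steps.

S ⇒ S Q that   [S → S Q that]
S Q that ⇒ Q Q that   [S → Q]
Q Q that ⇒ east Q Q that   [Q → east Q]
east Q Q that ⇒ east red east Q that   [Q → red east]
east red east Q that ⇒ east red east east Q that   [Q → east Q]
east red east east Q that ⇒ east red east east red east that   [Q → red east]

S ⇒ S Q that ⇒ Q Q that ⇒ east Q Q that ⇒ east red east Q that ⇒ east red east east Q that ⇒ east red east east red east that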